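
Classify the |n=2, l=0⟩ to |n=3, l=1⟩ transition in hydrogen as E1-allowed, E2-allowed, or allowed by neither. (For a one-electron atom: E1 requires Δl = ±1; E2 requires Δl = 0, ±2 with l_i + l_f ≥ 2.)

Δl = 1 − 0 = +1; l_i + l_f = 1.
E1 (Δl = ±1): satisfied.
E2 (Δl = 0,±2, l_i+l_f ≥ 2): not satisfied.

E1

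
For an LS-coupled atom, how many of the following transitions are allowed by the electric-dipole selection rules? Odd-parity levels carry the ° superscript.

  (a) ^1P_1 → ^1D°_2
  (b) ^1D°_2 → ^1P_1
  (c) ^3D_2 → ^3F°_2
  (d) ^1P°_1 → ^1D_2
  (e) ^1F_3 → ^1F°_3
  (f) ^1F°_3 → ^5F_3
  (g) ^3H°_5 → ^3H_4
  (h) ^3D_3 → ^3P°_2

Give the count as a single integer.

7

(a) allowed
(b) allowed
(c) allowed
(d) allowed
(e) allowed
(f) forbidden (ΔS fails)
(g) allowed
(h) allowed
Total allowed: 7 of 8.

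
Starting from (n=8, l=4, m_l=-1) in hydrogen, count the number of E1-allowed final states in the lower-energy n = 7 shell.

E1 requires Δl = ±1, so l_f ∈ {3, 5}; with 0 ≤ l_f ≤ n_f−1 = 6, the allowed l_f values are {3, 5}.
For l_f = 3: m_f ∈ {m_i−1, m_i, m_i+1} ∩ [−3, 3] = {-2, -1, 0} → 3 states.
For l_f = 5: m_f ∈ {m_i−1, m_i, m_i+1} ∩ [−5, 5] = {-2, -1, 0} → 3 states.
Total: 6.

6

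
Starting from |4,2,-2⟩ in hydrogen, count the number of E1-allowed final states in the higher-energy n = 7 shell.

E1 requires Δl = ±1, so l_f ∈ {1, 3}; with 0 ≤ l_f ≤ n_f−1 = 6, the allowed l_f values are {1, 3}.
For l_f = 1: m_f ∈ {m_i−1, m_i, m_i+1} ∩ [−1, 1] = {-1} → 1 state.
For l_f = 3: m_f ∈ {m_i−1, m_i, m_i+1} ∩ [−3, 3] = {-3, -2, -1} → 3 states.
Total: 4.

4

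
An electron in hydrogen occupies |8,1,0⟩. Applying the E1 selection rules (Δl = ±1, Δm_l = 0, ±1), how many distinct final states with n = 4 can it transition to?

E1 requires Δl = ±1, so l_f ∈ {0, 2}; with 0 ≤ l_f ≤ n_f−1 = 3, the allowed l_f values are {0, 2}.
For l_f = 0: m_f ∈ {m_i−1, m_i, m_i+1} ∩ [−0, 0] = {0} → 1 state.
For l_f = 2: m_f ∈ {m_i−1, m_i, m_i+1} ∩ [−2, 2] = {-1, 0, 1} → 3 states.
Total: 4.

4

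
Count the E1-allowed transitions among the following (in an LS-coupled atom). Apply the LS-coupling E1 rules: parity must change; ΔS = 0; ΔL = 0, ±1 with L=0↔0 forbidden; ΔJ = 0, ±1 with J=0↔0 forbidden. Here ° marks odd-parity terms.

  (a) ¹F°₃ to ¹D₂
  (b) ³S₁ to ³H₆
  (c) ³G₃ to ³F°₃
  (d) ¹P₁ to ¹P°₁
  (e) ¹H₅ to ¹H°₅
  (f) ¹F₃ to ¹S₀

4

(a) allowed
(b) forbidden (parity, ΔL, ΔJ fail)
(c) allowed
(d) allowed
(e) allowed
(f) forbidden (parity, ΔL, ΔJ fail)
Total allowed: 4 of 6.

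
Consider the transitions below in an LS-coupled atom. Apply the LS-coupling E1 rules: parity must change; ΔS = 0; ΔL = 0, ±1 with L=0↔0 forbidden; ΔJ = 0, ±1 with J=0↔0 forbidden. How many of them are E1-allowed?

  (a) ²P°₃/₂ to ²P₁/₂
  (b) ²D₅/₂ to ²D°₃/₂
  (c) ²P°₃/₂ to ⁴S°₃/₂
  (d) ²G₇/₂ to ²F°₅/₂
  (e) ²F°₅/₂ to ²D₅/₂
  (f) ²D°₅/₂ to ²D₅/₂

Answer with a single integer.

(a) allowed
(b) allowed
(c) forbidden (parity, ΔS fail)
(d) allowed
(e) allowed
(f) allowed
Total allowed: 5 of 6.

5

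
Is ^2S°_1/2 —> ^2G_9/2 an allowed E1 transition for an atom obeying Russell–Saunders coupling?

forbidden

Initial level: S=1/2, L=0, J=1/2, parity odd. Final level: S=1/2, L=4, J=9/2, parity even.
Parity must change: odd → even — satisfied.
ΔS = 0: S: 1/2 → 1/2 — satisfied.
ΔL = 0, ±1 (not L=0↔0): L: 0 → 4, ΔL = +4 — violated.
ΔJ = 0, ±1 (not J=0↔0): J: 1/2 → 9/2, ΔJ = +4 — violated.
Rule(s) violated: ΔL, ΔJ.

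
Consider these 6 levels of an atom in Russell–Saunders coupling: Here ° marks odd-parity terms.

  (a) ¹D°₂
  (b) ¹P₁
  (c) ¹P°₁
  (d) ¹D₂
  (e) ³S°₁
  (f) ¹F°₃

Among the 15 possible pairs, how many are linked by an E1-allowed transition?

5

(a)–(b): allowed.
(a)–(c): forbidden (parity).
(a)–(d): allowed.
(a)–(e): forbidden (parity, ΔS, ΔL).
(a)–(f): forbidden (parity).
(b)–(c): allowed.
(b)–(d): forbidden (parity).
(b)–(e): forbidden (ΔS).
(b)–(f): forbidden (ΔL, ΔJ).
(c)–(d): allowed.
(c)–(e): forbidden (parity, ΔS).
(c)–(f): forbidden (parity, ΔL, ΔJ).
(d)–(e): forbidden (ΔS, ΔL).
(d)–(f): allowed.
(e)–(f): forbidden (parity, ΔS, ΔL, ΔJ).
Allowed pairs: 5 of 15.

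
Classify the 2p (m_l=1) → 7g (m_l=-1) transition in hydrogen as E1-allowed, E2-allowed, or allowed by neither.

neither

Δl = 4 − 1 = +3; l_i + l_f = 5.
Δm_l = -2.
E1 (Δl = ±1, |Δm_l| ≤ 1): not satisfied.
E2 (Δl = 0,±2, l_i+l_f ≥ 2, |Δm_l| ≤ 2): not satisfied.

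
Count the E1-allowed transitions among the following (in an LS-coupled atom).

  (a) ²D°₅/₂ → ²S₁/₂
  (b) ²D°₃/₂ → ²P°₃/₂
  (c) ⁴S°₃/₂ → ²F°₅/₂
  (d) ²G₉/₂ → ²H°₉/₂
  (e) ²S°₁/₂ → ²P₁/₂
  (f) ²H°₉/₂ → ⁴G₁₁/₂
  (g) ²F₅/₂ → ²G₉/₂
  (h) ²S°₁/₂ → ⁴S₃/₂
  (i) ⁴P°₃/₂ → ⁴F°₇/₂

2

(a) forbidden (ΔL, ΔJ fail)
(b) forbidden (parity fails)
(c) forbidden (parity, ΔS, ΔL fail)
(d) allowed
(e) allowed
(f) forbidden (ΔS fails)
(g) forbidden (parity, ΔJ fail)
(h) forbidden (ΔS, ΔL fail)
(i) forbidden (parity, ΔL, ΔJ fail)
Total allowed: 2 of 9.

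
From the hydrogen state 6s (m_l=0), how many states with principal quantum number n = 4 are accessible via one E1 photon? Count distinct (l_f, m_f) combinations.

E1 requires Δl = ±1, so l_f ∈ {-1, 1}; with 0 ≤ l_f ≤ n_f−1 = 3, the allowed l_f values are {1}.
For l_f = 1: m_f ∈ {m_i−1, m_i, m_i+1} ∩ [−1, 1] = {-1, 0, 1} → 3 states.
Total: 3.

3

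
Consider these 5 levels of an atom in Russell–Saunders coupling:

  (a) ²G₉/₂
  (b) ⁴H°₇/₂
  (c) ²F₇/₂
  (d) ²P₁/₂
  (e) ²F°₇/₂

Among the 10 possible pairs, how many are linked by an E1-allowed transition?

2

(a)–(b): forbidden (ΔS).
(a)–(c): forbidden (parity).
(a)–(d): forbidden (parity, ΔL, ΔJ).
(a)–(e): allowed.
(b)–(c): forbidden (ΔS, ΔL).
(b)–(d): forbidden (ΔS, ΔL, ΔJ).
(b)–(e): forbidden (parity, ΔS, ΔL).
(c)–(d): forbidden (parity, ΔL, ΔJ).
(c)–(e): allowed.
(d)–(e): forbidden (ΔL, ΔJ).
Allowed pairs: 2 of 10.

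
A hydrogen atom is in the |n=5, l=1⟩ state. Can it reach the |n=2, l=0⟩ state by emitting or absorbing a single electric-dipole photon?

allowed

l: 1 → 0 (Δl = -1). Δl = ±1 passes.
All E1 selection rules are satisfied.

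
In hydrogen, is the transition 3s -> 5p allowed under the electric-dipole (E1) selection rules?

l: 0 → 1 (Δl = +1). Δl = ±1 ✓.
All E1 selection rules are satisfied.

allowed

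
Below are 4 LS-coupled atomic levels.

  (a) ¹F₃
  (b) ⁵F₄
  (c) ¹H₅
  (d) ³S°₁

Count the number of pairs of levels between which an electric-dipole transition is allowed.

0

(a)–(b): forbidden (parity, ΔS).
(a)–(c): forbidden (parity, ΔL, ΔJ).
(a)–(d): forbidden (ΔS, ΔL, ΔJ).
(b)–(c): forbidden (parity, ΔS, ΔL).
(b)–(d): forbidden (ΔS, ΔL, ΔJ).
(c)–(d): forbidden (ΔS, ΔL, ΔJ).
Allowed pairs: 0 of 6.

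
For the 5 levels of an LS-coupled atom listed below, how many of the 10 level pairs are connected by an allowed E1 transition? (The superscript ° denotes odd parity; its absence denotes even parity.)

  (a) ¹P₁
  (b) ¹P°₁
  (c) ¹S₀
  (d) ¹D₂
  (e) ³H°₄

3

(a)–(b): allowed.
(a)–(c): forbidden (parity).
(a)–(d): forbidden (parity).
(a)–(e): forbidden (ΔS, ΔL, ΔJ).
(b)–(c): allowed.
(b)–(d): allowed.
(b)–(e): forbidden (parity, ΔS, ΔL, ΔJ).
(c)–(d): forbidden (parity, ΔL, ΔJ).
(c)–(e): forbidden (ΔS, ΔL, ΔJ).
(d)–(e): forbidden (ΔS, ΔL, ΔJ).
Allowed pairs: 3 of 10.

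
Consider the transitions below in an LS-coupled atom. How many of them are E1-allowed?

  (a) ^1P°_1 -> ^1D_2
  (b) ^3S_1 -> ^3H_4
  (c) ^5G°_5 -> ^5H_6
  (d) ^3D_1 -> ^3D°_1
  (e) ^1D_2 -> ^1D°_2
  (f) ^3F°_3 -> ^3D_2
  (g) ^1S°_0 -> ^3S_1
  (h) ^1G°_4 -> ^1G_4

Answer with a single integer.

(a) allowed
(b) forbidden (parity, ΔL, ΔJ fail)
(c) allowed
(d) allowed
(e) allowed
(f) allowed
(g) forbidden (ΔS, ΔL fail)
(h) allowed
Total allowed: 6 of 8.

6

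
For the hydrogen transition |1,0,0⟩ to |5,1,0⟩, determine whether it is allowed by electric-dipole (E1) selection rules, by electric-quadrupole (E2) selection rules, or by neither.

E1

Δl = 1 − 0 = +1; l_i + l_f = 1.
Δm_l = +0.
E1 (Δl = ±1, |Δm_l| ≤ 1): satisfied.
E2 (Δl = 0,±2, l_i+l_f ≥ 2, |Δm_l| ≤ 2): not satisfied.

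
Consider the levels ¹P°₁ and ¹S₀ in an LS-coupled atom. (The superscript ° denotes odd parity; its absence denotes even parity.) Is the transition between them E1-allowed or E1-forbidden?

allowed

Reading off the term symbols: S 0→0, L 1→0, J 1→0, parity odd→even.
Parity must change: odd → even — ok.
ΔS = 0: S: 0 → 0 — ok.
ΔL = 0, ±1 (not L=0↔0): L: 1 → 0, ΔL = -1 — ok.
ΔJ = 0, ±1 (not J=0↔0): J: 1 → 0, ΔJ = -1 — ok.
All four E1 rules are satisfied.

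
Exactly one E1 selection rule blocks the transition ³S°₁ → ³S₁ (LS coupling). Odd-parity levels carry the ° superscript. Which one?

the L=0 ↔ L=0 exclusion

Parity must change: odd → even — satisfied.
ΔS = 0: S: 1 → 1 — satisfied.
ΔL = 0, ±1 (not L=0↔0): L: 0 → 0, ΔL = +0 — violated.
ΔJ = 0, ±1 (not J=0↔0): J: 1 → 1, ΔJ = +0 — satisfied.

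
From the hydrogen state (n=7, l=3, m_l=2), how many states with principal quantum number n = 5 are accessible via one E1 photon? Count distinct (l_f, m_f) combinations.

E1 requires Δl = ±1, so l_f ∈ {2, 4}; with 0 ≤ l_f ≤ n_f−1 = 4, the allowed l_f values are {2, 4}.
For l_f = 2: m_f ∈ {m_i−1, m_i, m_i+1} ∩ [−2, 2] = {1, 2} → 2 states.
For l_f = 4: m_f ∈ {m_i−1, m_i, m_i+1} ∩ [−4, 4] = {1, 2, 3} → 3 states.
Total: 5.

5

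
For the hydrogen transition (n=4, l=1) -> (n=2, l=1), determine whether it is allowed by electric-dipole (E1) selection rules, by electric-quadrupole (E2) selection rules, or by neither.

Δl = 1 − 1 = +0; l_i + l_f = 2.
E1 (Δl = ±1): not satisfied.
E2 (Δl = 0,±2, l_i+l_f ≥ 2): satisfied.

E2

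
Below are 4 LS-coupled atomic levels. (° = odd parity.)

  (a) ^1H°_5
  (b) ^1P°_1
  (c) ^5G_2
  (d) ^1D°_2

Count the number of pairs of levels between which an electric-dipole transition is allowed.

(a)–(b): forbidden (parity, ΔL, ΔJ).
(a)–(c): forbidden (ΔS, ΔJ).
(a)–(d): forbidden (parity, ΔL, ΔJ).
(b)–(c): forbidden (ΔS, ΔL).
(b)–(d): forbidden (parity).
(c)–(d): forbidden (ΔS, ΔL).
Allowed pairs: 0 of 6.

0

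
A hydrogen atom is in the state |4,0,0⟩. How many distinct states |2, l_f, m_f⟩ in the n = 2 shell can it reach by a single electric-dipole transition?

3

E1 requires Δl = ±1, so l_f ∈ {-1, 1}; with 0 ≤ l_f ≤ n_f−1 = 1, the allowed l_f values are {1}.
For l_f = 1: m_f ∈ {m_i−1, m_i, m_i+1} ∩ [−1, 1] = {-1, 0, 1} → 3 states.
Total: 3.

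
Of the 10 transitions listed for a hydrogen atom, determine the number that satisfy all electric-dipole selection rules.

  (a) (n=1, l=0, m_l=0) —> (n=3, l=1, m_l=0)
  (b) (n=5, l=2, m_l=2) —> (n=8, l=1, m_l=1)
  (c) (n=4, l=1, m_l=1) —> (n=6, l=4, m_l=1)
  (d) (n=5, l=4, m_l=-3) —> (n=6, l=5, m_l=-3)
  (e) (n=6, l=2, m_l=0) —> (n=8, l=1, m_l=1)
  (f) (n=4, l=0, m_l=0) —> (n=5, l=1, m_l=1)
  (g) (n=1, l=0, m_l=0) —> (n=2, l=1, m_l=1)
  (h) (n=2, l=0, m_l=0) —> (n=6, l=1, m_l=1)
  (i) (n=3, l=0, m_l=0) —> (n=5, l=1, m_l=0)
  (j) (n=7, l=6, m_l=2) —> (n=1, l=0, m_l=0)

(a) allowed
(b) allowed
(c) forbidden — Δl = +3 (E1 requires Δl = ±1)
(d) allowed
(e) allowed
(f) allowed
(g) allowed
(h) allowed
(i) allowed
(j) forbidden — Δl = -6 (E1 requires Δl = ±1); Δm_l = -2 (E1 requires Δm_l = 0, ±1)
Total allowed: 8 of 10.

8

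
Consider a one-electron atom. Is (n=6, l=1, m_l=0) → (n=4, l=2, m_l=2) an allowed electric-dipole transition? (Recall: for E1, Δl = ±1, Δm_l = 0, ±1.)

forbidden

Initial l = 1, final l = 2, so Δl = +1. E1 requires Δl = ±1: ✓.
m_l: 0 → 2 (Δm_l = +2). |Δm_l| ≤ 1 ✗.
The transition is electric-dipole forbidden.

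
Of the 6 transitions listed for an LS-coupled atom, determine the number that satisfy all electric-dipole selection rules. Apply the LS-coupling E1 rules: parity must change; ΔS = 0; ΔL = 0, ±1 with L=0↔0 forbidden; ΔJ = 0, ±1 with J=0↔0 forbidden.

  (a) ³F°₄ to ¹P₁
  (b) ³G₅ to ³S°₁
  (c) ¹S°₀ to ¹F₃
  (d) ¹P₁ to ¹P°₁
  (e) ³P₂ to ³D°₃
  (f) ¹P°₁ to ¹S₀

(a) forbidden (ΔS, ΔL, ΔJ fail)
(b) forbidden (ΔL, ΔJ fail)
(c) forbidden (ΔL, ΔJ fail)
(d) allowed
(e) allowed
(f) allowed
Total allowed: 3 of 6.

3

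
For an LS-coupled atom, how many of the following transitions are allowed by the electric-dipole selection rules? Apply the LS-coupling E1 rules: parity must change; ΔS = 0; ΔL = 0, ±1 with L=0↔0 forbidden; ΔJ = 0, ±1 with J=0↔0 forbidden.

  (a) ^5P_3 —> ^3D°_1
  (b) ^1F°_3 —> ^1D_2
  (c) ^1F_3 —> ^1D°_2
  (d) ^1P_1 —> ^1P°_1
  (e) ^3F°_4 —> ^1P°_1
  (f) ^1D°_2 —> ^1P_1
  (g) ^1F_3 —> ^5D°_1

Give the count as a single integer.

4

(a) forbidden (ΔS, ΔJ fail)
(b) allowed
(c) allowed
(d) allowed
(e) forbidden (parity, ΔS, ΔL, ΔJ fail)
(f) allowed
(g) forbidden (ΔS, ΔJ fail)
Total allowed: 4 of 7.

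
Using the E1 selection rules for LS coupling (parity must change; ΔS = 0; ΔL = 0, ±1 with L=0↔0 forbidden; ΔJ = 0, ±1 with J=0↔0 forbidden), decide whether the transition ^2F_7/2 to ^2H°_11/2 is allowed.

forbidden

Initial level: S=1/2, L=3, J=7/2, parity even. Final level: S=1/2, L=5, J=11/2, parity odd.
ΔJ = 0, ±1 (not J=0↔0): J: 7/2 → 11/2, ΔJ = +2 — violated.
Parity must change: even → odd — satisfied.
ΔS = 0: S: 1/2 → 1/2 — satisfied.
ΔL = 0, ±1 (not L=0↔0): L: 3 → 5, ΔL = +2 — violated.
Rule(s) violated: ΔL, ΔJ.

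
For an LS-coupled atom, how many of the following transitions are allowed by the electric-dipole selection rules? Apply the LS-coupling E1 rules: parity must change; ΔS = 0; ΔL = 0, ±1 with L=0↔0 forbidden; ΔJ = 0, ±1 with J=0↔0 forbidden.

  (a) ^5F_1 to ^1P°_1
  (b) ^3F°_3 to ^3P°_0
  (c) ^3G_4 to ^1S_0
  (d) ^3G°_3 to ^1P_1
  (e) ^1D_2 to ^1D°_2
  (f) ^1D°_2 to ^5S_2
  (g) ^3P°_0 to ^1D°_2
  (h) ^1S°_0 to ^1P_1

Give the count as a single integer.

2

(a) forbidden (ΔS, ΔL fail)
(b) forbidden (parity, ΔL, ΔJ fail)
(c) forbidden (parity, ΔS, ΔL, ΔJ fail)
(d) forbidden (ΔS, ΔL, ΔJ fail)
(e) allowed
(f) forbidden (ΔS, ΔL fail)
(g) forbidden (parity, ΔS, ΔJ fail)
(h) allowed
Total allowed: 2 of 8.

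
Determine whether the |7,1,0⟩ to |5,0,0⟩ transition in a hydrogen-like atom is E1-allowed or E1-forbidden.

l: 1 → 0 (Δl = -1). Δl = ±1 ok.
m_l: 0 → 0 (Δm_l = +0). |Δm_l| ≤ 1 ok.
All E1 selection rules are satisfied.

allowed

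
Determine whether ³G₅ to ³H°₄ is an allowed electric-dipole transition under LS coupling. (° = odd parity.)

Initial level: S=1, L=4, J=5, parity even. Final level: S=1, L=5, J=4, parity odd.
ΔJ = 0, ±1 (not J=0↔0): J: 5 → 4, ΔJ = -1 — satisfied.
ΔS = 0: S: 1 → 1 — satisfied.
ΔL = 0, ±1 (not L=0↔0): L: 4 → 5, ΔL = +1 — satisfied.
Parity must change: even → odd — satisfied.
All four E1 rules are satisfied.

allowed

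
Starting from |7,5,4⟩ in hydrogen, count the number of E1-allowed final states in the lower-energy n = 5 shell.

E1 requires Δl = ±1, so l_f ∈ {4, 6}; with 0 ≤ l_f ≤ n_f−1 = 4, the allowed l_f values are {4}.
For l_f = 4: m_f ∈ {m_i−1, m_i, m_i+1} ∩ [−4, 4] = {3, 4} → 2 states.
Total: 2.

2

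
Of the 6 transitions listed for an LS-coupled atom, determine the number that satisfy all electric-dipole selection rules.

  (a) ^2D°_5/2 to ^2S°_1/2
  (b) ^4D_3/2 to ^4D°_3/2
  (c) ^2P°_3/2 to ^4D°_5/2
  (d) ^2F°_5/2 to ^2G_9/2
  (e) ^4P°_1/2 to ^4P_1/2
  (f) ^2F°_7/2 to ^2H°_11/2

(a) forbidden (parity, ΔL, ΔJ fail)
(b) allowed
(c) forbidden (parity, ΔS fail)
(d) forbidden (ΔJ fails)
(e) allowed
(f) forbidden (parity, ΔL, ΔJ fail)
Total allowed: 2 of 6.

2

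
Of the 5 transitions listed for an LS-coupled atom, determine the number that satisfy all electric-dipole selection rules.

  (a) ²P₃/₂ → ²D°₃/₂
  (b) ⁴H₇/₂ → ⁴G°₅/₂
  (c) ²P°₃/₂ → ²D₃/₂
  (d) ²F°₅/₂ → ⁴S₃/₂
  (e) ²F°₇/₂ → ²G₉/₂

4

(a) allowed
(b) allowed
(c) allowed
(d) forbidden (ΔS, ΔL fail)
(e) allowed
Total allowed: 4 of 5.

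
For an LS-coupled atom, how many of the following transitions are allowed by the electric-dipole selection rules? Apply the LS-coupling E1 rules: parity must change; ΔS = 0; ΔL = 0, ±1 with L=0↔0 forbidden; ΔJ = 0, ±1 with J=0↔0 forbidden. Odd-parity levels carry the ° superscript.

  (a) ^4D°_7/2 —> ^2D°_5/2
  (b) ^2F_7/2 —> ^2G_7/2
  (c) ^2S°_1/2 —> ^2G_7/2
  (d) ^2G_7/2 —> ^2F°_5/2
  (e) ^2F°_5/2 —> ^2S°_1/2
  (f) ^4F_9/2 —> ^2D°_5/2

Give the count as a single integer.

1

(a) forbidden (parity, ΔS fail)
(b) forbidden (parity fails)
(c) forbidden (ΔL, ΔJ fail)
(d) allowed
(e) forbidden (parity, ΔL, ΔJ fail)
(f) forbidden (ΔS, ΔJ fail)
Total allowed: 1 of 6.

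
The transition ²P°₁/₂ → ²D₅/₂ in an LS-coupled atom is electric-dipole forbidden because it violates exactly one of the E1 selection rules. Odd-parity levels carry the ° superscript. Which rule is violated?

Parity must change: odd → even — satisfied.
ΔJ = 0, ±1 (not J=0↔0): J: 1/2 → 5/2, ΔJ = +2 — violated.
ΔS = 0: S: 1/2 → 1/2 — satisfied.
ΔL = 0, ±1 (not L=0↔0): L: 1 → 2, ΔL = +1 — satisfied.

the ΔJ = 0, ±1 rule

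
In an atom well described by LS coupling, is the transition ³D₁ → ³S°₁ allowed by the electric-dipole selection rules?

forbidden

Initial level: S=1, L=2, J=1, parity even. Final level: S=1, L=0, J=1, parity odd.
ΔL = 0, ±1 (not L=0↔0): L: 2 → 0, ΔL = -2 — violated.
ΔJ = 0, ±1 (not J=0↔0): J: 1 → 1, ΔJ = +0 — satisfied.
ΔS = 0: S: 1 → 1 — satisfied.
Parity must change: even → odd — satisfied.
Rule(s) violated: ΔL.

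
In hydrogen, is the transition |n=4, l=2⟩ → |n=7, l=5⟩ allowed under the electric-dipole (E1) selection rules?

forbidden

Initial l = 2, final l = 5, so Δl = +3. E1 requires Δl = ±1: ✗.
The transition is electric-dipole forbidden.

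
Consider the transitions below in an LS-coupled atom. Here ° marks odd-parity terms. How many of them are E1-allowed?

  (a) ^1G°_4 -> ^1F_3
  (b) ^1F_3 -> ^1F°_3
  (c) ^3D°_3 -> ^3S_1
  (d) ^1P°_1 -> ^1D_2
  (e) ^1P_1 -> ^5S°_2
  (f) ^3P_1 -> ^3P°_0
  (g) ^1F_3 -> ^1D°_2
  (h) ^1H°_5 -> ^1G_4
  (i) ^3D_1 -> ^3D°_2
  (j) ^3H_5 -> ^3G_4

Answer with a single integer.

(a) allowed
(b) allowed
(c) forbidden (ΔL, ΔJ fail)
(d) allowed
(e) forbidden (ΔS fails)
(f) allowed
(g) allowed
(h) allowed
(i) allowed
(j) forbidden (parity fails)
Total allowed: 7 of 10.

7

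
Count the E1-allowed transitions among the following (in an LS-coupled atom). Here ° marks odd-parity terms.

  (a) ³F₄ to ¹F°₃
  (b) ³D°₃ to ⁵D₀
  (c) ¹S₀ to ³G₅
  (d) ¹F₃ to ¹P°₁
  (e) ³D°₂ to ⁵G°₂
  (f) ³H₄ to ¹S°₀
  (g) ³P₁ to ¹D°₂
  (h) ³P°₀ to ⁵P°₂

0

(a) forbidden (ΔS fails)
(b) forbidden (ΔS, ΔJ fail)
(c) forbidden (parity, ΔS, ΔL, ΔJ fail)
(d) forbidden (ΔL, ΔJ fail)
(e) forbidden (parity, ΔS, ΔL fail)
(f) forbidden (ΔS, ΔL, ΔJ fail)
(g) forbidden (ΔS fails)
(h) forbidden (parity, ΔS, ΔJ fail)
Total allowed: 0 of 8.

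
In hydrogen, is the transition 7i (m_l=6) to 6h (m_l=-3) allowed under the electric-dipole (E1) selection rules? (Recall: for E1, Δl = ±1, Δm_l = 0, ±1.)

l: 6 → 5 (Δl = -1). Δl = ±1 passes.
m_l: 6 → -3 (Δm_l = -9). |Δm_l| ≤ 1 fails.
The transition is electric-dipole forbidden.

forbidden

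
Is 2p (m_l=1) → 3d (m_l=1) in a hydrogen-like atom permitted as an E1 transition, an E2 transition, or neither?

Δl = 2 − 1 = +1; l_i + l_f = 3.
Δm_l = +0.
E1 (Δl = ±1, |Δm_l| ≤ 1): satisfied.
E2 (Δl = 0,±2, l_i+l_f ≥ 2, |Δm_l| ≤ 2): not satisfied.

E1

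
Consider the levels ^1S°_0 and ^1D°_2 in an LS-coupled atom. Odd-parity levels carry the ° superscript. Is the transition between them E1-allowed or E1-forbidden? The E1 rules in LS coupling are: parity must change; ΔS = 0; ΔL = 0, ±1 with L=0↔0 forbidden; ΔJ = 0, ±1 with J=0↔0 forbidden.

Parity must change: odd → odd — ✗.
ΔS = 0: S: 0 → 0 — ✓.
ΔL = 0, ±1 (not L=0↔0): L: 0 → 2, ΔL = +2 — ✗.
ΔJ = 0, ±1 (not J=0↔0): J: 0 → 2, ΔJ = +2 — ✗.
Rule(s) violated: parity, ΔL, ΔJ.

forbidden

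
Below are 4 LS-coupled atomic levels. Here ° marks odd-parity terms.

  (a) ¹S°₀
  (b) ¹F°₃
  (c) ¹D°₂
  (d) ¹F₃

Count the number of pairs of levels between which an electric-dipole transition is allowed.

(a)–(b): forbidden (parity, ΔL, ΔJ).
(a)–(c): forbidden (parity, ΔL, ΔJ).
(a)–(d): forbidden (ΔL, ΔJ).
(b)–(c): forbidden (parity).
(b)–(d): allowed.
(c)–(d): allowed.
Allowed pairs: 2 of 6.

2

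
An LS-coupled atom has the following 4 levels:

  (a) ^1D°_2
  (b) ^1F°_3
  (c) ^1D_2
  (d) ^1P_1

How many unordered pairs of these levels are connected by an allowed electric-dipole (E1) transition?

3

(a)–(b): forbidden (parity).
(a)–(c): allowed.
(a)–(d): allowed.
(b)–(c): allowed.
(b)–(d): forbidden (ΔL, ΔJ).
(c)–(d): forbidden (parity).
Allowed pairs: 3 of 6.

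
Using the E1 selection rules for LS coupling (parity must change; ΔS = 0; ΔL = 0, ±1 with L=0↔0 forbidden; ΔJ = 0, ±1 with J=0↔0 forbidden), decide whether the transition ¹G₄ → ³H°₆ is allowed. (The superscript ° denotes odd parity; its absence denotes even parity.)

forbidden

Initial level: S=0, L=4, J=4, parity even. Final level: S=1, L=5, J=6, parity odd.
Parity must change: even → odd — passes.
ΔS = 0: S: 0 → 1 — fails.
ΔJ = 0, ±1 (not J=0↔0): J: 4 → 6, ΔJ = +2 — fails.
ΔL = 0, ±1 (not L=0↔0): L: 4 → 5, ΔL = +1 — passes.
Rule(s) violated: ΔS, ΔJ.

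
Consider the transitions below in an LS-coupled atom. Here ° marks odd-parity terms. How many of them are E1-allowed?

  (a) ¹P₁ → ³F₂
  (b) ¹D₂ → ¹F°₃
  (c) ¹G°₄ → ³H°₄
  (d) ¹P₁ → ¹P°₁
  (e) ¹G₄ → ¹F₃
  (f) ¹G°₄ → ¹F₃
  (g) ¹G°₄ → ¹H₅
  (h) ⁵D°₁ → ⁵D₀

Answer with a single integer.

5

(a) forbidden (parity, ΔS, ΔL fail)
(b) allowed
(c) forbidden (parity, ΔS fail)
(d) allowed
(e) forbidden (parity fails)
(f) allowed
(g) allowed
(h) allowed
Total allowed: 5 of 8.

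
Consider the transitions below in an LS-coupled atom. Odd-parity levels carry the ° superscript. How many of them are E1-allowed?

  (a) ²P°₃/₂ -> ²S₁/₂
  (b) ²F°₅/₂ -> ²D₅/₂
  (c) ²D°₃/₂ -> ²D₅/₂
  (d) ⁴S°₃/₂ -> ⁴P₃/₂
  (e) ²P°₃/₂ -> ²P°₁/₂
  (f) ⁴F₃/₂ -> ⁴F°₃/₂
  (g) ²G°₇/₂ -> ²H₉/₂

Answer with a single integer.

(a) allowed
(b) allowed
(c) allowed
(d) allowed
(e) forbidden (parity fails)
(f) allowed
(g) allowed
Total allowed: 6 of 7.

6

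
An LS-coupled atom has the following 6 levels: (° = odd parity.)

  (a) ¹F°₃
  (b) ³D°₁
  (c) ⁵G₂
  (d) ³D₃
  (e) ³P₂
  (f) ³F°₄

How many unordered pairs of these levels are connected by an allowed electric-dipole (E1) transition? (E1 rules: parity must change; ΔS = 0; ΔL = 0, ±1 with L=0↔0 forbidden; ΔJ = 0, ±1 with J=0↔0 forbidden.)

2

(a)–(b): forbidden (parity, ΔS, ΔJ).
(a)–(c): forbidden (ΔS).
(a)–(d): forbidden (ΔS).
(a)–(e): forbidden (ΔS, ΔL).
(a)–(f): forbidden (parity, ΔS).
(b)–(c): forbidden (ΔS, ΔL).
(b)–(d): forbidden (ΔJ).
(b)–(e): allowed.
(b)–(f): forbidden (parity, ΔJ).
(c)–(d): forbidden (parity, ΔS, ΔL).
(c)–(e): forbidden (parity, ΔS, ΔL).
(c)–(f): forbidden (ΔS, ΔJ).
(d)–(e): forbidden (parity).
(d)–(f): allowed.
(e)–(f): forbidden (ΔL, ΔJ).
Allowed pairs: 2 of 15.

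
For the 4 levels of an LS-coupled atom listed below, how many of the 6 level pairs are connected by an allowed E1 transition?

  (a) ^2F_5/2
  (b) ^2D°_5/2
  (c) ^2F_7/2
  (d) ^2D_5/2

3

(a)–(b): allowed.
(a)–(c): forbidden (parity).
(a)–(d): forbidden (parity).
(b)–(c): allowed.
(b)–(d): allowed.
(c)–(d): forbidden (parity).
Allowed pairs: 3 of 6.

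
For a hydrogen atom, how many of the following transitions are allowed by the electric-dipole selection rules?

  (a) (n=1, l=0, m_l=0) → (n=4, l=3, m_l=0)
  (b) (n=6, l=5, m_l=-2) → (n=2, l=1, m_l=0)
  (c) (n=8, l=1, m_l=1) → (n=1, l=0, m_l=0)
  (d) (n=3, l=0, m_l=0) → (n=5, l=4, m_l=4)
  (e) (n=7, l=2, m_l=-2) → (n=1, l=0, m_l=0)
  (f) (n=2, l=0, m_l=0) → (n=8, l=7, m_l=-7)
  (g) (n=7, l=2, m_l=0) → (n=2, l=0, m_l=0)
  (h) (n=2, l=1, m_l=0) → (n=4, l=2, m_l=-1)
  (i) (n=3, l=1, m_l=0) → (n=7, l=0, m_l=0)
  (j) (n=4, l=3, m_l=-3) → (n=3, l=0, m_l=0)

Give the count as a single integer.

3

(a) forbidden — Δl = +3 (E1 requires Δl = ±1)
(b) forbidden — Δl = -4 (E1 requires Δl = ±1); Δm_l = +2 (E1 requires Δm_l = 0, ±1)
(c) allowed
(d) forbidden — Δl = +4 (E1 requires Δl = ±1); Δm_l = +4 (E1 requires Δm_l = 0, ±1)
(e) forbidden — Δl = -2 (E1 requires Δl = ±1); Δm_l = +2 (E1 requires Δm_l = 0, ±1)
(f) forbidden — Δl = +7 (E1 requires Δl = ±1); Δm_l = -7 (E1 requires Δm_l = 0, ±1)
(g) forbidden — Δl = -2 (E1 requires Δl = ±1)
(h) allowed
(i) allowed
(j) forbidden — Δl = -3 (E1 requires Δl = ±1); Δm_l = +3 (E1 requires Δm_l = 0, ±1)
Total allowed: 3 of 10.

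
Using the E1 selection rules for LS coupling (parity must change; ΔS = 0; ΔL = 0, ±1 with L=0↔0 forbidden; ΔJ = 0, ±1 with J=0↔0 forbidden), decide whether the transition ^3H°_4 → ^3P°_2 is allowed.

Reading off the term symbols: S 1→1, L 5→1, J 4→2, parity odd→odd.
ΔJ = 0, ±1 (not J=0↔0): J: 4 → 2, ΔJ = -2 — violated.
ΔL = 0, ±1 (not L=0↔0): L: 5 → 1, ΔL = -4 — violated.
Parity must change: odd → odd — violated.
ΔS = 0: S: 1 → 1 — satisfied.
Rule(s) violated: parity, ΔL, ΔJ.

forbidden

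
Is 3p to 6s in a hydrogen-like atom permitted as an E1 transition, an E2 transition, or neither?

E1

Δl = 0 − 1 = -1; l_i + l_f = 1.
E1 (Δl = ±1): satisfied.
E2 (Δl = 0,±2, l_i+l_f ≥ 2): not satisfied.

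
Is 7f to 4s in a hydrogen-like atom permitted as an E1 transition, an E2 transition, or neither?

Δl = 0 − 3 = -3; l_i + l_f = 3.
E1 (Δl = ±1): not satisfied.
E2 (Δl = 0,±2, l_i+l_f ≥ 2): not satisfied.

neither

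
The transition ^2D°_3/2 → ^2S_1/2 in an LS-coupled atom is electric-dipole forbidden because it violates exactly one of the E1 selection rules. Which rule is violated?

the ΔL = 0, ±1 rule

Reading off the term symbols: S 1/2→1/2, L 2→0, J 3/2→1/2, parity odd→even.
ΔS = 0: S: 1/2 → 1/2 — satisfied.
Parity must change: odd → even — satisfied.
ΔL = 0, ±1 (not L=0↔0): L: 2 → 0, ΔL = -2 — violated.
ΔJ = 0, ±1 (not J=0↔0): J: 3/2 → 1/2, ΔJ = -1 — satisfied.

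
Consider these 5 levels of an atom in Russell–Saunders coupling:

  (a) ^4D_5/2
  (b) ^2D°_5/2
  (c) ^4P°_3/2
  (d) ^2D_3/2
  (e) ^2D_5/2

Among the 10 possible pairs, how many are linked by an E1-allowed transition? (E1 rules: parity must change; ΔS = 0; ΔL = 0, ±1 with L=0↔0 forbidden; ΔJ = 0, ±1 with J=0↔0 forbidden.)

(a)–(b): forbidden (ΔS).
(a)–(c): allowed.
(a)–(d): forbidden (parity, ΔS).
(a)–(e): forbidden (parity, ΔS).
(b)–(c): forbidden (parity, ΔS).
(b)–(d): allowed.
(b)–(e): allowed.
(c)–(d): forbidden (ΔS).
(c)–(e): forbidden (ΔS).
(d)–(e): forbidden (parity).
Allowed pairs: 3 of 10.

3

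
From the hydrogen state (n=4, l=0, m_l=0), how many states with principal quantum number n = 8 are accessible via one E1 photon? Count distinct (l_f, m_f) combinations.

3

E1 requires Δl = ±1, so l_f ∈ {-1, 1}; with 0 ≤ l_f ≤ n_f−1 = 7, the allowed l_f values are {1}.
For l_f = 1: m_f ∈ {m_i−1, m_i, m_i+1} ∩ [−1, 1] = {-1, 0, 1} → 3 states.
Total: 3.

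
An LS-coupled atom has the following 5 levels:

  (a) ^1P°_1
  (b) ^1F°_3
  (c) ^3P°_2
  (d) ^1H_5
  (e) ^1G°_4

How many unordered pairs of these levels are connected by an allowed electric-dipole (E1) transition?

1

(a)–(b): forbidden (parity, ΔL, ΔJ).
(a)–(c): forbidden (parity, ΔS).
(a)–(d): forbidden (ΔL, ΔJ).
(a)–(e): forbidden (parity, ΔL, ΔJ).
(b)–(c): forbidden (parity, ΔS, ΔL).
(b)–(d): forbidden (ΔL, ΔJ).
(b)–(e): forbidden (parity).
(c)–(d): forbidden (ΔS, ΔL, ΔJ).
(c)–(e): forbidden (parity, ΔS, ΔL, ΔJ).
(d)–(e): allowed.
Allowed pairs: 1 of 10.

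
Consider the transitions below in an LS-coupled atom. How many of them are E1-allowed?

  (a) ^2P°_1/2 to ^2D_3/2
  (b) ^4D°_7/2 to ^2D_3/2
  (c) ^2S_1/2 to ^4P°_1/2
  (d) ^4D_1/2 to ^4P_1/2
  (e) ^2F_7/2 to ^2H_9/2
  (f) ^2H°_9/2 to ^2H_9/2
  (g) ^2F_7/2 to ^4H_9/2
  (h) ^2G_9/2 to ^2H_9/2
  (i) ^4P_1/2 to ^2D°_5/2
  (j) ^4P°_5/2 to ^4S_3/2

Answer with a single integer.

(a) allowed
(b) forbidden (ΔS, ΔJ fail)
(c) forbidden (ΔS fails)
(d) forbidden (parity fails)
(e) forbidden (parity, ΔL fail)
(f) allowed
(g) forbidden (parity, ΔS, ΔL fail)
(h) forbidden (parity fails)
(i) forbidden (ΔS, ΔJ fail)
(j) allowed
Total allowed: 3 of 10.

3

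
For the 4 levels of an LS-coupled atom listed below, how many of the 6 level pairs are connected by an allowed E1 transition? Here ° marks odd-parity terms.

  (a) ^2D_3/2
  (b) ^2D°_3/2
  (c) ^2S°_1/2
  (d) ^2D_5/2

(a)–(b): allowed.
(a)–(c): forbidden (ΔL).
(a)–(d): forbidden (parity).
(b)–(c): forbidden (parity, ΔL).
(b)–(d): allowed.
(c)–(d): forbidden (ΔL, ΔJ).
Allowed pairs: 2 of 6.

2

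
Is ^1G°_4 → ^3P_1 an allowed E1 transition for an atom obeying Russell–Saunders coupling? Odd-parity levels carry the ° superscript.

forbidden

Parity must change: odd → even — passes.
ΔS = 0: S: 0 → 1 — fails.
ΔL = 0, ±1 (not L=0↔0): L: 4 → 1, ΔL = -3 — fails.
ΔJ = 0, ±1 (not J=0↔0): J: 4 → 1, ΔJ = -3 — fails.
Rule(s) violated: ΔS, ΔL, ΔJ.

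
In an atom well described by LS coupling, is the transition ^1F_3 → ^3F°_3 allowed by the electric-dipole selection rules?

forbidden

Parity must change: even → odd — ✓.
ΔS = 0: S: 0 → 1 — ✗.
ΔL = 0, ±1 (not L=0↔0): L: 3 → 3, ΔL = +0 — ✓.
ΔJ = 0, ±1 (not J=0↔0): J: 3 → 3, ΔJ = +0 — ✓.
Rule(s) violated: ΔS.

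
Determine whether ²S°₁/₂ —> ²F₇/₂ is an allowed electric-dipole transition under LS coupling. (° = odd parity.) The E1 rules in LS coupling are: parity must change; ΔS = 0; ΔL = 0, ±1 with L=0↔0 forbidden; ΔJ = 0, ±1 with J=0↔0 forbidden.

forbidden

Parity must change: odd → even — ✓.
ΔS = 0: S: 1/2 → 1/2 — ✓.
ΔL = 0, ±1 (not L=0↔0): L: 0 → 3, ΔL = +3 — ✗.
ΔJ = 0, ±1 (not J=0↔0): J: 1/2 → 7/2, ΔJ = +3 — ✗.
Rule(s) violated: ΔL, ΔJ.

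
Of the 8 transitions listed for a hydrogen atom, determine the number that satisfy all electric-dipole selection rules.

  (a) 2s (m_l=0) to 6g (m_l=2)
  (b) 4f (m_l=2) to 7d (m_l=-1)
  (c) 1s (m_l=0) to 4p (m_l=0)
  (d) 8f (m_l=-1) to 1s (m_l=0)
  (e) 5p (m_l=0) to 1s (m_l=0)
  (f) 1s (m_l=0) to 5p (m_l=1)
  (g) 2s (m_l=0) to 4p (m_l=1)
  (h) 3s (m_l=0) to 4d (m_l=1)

4

(a) forbidden — Δl = +4 (E1 requires Δl = ±1); Δm_l = +2 (E1 requires Δm_l = 0, ±1)
(b) forbidden — Δm_l = -3 (E1 requires Δm_l = 0, ±1)
(c) allowed
(d) forbidden — Δl = -3 (E1 requires Δl = ±1)
(e) allowed
(f) allowed
(g) allowed
(h) forbidden — Δl = +2 (E1 requires Δl = ±1)
Total allowed: 4 of 8.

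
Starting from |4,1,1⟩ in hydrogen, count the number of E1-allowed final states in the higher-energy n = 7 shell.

E1 requires Δl = ±1, so l_f ∈ {0, 2}; with 0 ≤ l_f ≤ n_f−1 = 6, the allowed l_f values are {0, 2}.
For l_f = 0: m_f ∈ {m_i−1, m_i, m_i+1} ∩ [−0, 0] = {0} → 1 state.
For l_f = 2: m_f ∈ {m_i−1, m_i, m_i+1} ∩ [−2, 2] = {0, 1, 2} → 3 states.
Total: 4.

4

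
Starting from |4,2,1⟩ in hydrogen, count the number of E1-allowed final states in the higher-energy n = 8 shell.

5

E1 requires Δl = ±1, so l_f ∈ {1, 3}; with 0 ≤ l_f ≤ n_f−1 = 7, the allowed l_f values are {1, 3}.
For l_f = 1: m_f ∈ {m_i−1, m_i, m_i+1} ∩ [−1, 1] = {0, 1} → 2 states.
For l_f = 3: m_f ∈ {m_i−1, m_i, m_i+1} ∩ [−3, 3] = {0, 1, 2} → 3 states.
Total: 5.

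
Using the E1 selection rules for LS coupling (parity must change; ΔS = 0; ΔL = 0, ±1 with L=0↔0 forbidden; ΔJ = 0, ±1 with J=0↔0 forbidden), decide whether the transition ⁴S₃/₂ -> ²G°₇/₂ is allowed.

forbidden

Reading off the term symbols: S 3/2→1/2, L 0→4, J 3/2→7/2, parity even→odd.
Parity must change: even → odd — ✓.
ΔS = 0: S: 3/2 → 1/2 — ✗.
ΔL = 0, ±1 (not L=0↔0): L: 0 → 4, ΔL = +4 — ✗.
ΔJ = 0, ±1 (not J=0↔0): J: 3/2 → 7/2, ΔJ = +2 — ✗.
Rule(s) violated: ΔS, ΔL, ΔJ.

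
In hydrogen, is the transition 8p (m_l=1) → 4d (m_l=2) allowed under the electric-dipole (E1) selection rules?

Initial l = 1, final l = 2, so Δl = +1. E1 requires Δl = ±1: passes.
Δm_l = 2 − (1) = +1. E1 requires Δm_l = 0, ±1: passes.
All E1 selection rules are satisfied.

allowed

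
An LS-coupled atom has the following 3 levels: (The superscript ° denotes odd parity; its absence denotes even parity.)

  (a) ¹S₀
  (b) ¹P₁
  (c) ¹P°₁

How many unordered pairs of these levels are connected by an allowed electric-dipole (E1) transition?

2

(a)–(b): forbidden (parity).
(a)–(c): allowed.
(b)–(c): allowed.
Allowed pairs: 2 of 3.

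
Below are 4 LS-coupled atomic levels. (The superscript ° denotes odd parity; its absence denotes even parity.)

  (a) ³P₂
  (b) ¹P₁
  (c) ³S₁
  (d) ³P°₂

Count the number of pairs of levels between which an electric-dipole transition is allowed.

2

(a)–(b): forbidden (parity, ΔS).
(a)–(c): forbidden (parity).
(a)–(d): allowed.
(b)–(c): forbidden (parity, ΔS).
(b)–(d): forbidden (ΔS).
(c)–(d): allowed.
Allowed pairs: 2 of 6.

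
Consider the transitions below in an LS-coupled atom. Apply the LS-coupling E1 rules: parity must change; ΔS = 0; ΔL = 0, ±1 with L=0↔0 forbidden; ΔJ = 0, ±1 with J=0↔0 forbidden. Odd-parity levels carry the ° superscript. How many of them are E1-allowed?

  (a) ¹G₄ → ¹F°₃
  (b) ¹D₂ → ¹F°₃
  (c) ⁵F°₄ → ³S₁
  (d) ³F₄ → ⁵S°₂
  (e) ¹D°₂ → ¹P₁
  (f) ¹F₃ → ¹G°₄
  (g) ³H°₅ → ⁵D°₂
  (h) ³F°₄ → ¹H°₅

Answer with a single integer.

(a) allowed
(b) allowed
(c) forbidden (ΔS, ΔL, ΔJ fail)
(d) forbidden (ΔS, ΔL, ΔJ fail)
(e) allowed
(f) allowed
(g) forbidden (parity, ΔS, ΔL, ΔJ fail)
(h) forbidden (parity, ΔS, ΔL fail)
Total allowed: 4 of 8.

4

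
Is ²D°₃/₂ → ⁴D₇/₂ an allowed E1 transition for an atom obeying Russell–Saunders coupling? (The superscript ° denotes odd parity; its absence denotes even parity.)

forbidden

Parity must change: odd → even — passes.
ΔJ = 0, ±1 (not J=0↔0): J: 3/2 → 7/2, ΔJ = +2 — fails.
ΔL = 0, ±1 (not L=0↔0): L: 2 → 2, ΔL = +0 — passes.
ΔS = 0: S: 1/2 → 3/2 — fails.
Rule(s) violated: ΔS, ΔJ.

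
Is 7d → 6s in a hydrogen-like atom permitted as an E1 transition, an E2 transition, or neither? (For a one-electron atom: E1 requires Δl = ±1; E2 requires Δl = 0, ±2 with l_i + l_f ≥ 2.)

Δl = 0 − 2 = -2; l_i + l_f = 2.
E1 (Δl = ±1): not satisfied.
E2 (Δl = 0,±2, l_i+l_f ≥ 2): satisfied.

E2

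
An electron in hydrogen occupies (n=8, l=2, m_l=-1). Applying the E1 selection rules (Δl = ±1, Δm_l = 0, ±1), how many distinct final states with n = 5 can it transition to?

5

E1 requires Δl = ±1, so l_f ∈ {1, 3}; with 0 ≤ l_f ≤ n_f−1 = 4, the allowed l_f values are {1, 3}.
For l_f = 1: m_f ∈ {m_i−1, m_i, m_i+1} ∩ [−1, 1] = {-1, 0} → 2 states.
For l_f = 3: m_f ∈ {m_i−1, m_i, m_i+1} ∩ [−3, 3] = {-2, -1, 0} → 3 states.
Total: 5.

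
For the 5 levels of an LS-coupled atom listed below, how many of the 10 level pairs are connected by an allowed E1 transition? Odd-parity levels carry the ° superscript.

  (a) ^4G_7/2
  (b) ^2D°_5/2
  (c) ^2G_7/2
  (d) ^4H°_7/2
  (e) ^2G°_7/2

2

(a)–(b): forbidden (ΔS, ΔL).
(a)–(c): forbidden (parity, ΔS).
(a)–(d): allowed.
(a)–(e): forbidden (ΔS).
(b)–(c): forbidden (ΔL).
(b)–(d): forbidden (parity, ΔS, ΔL).
(b)–(e): forbidden (parity, ΔL).
(c)–(d): forbidden (ΔS).
(c)–(e): allowed.
(d)–(e): forbidden (parity, ΔS).
Allowed pairs: 2 of 10.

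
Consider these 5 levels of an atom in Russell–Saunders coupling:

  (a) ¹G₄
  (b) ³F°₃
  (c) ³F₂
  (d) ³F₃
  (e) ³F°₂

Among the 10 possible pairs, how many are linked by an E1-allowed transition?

(a)–(b): forbidden (ΔS).
(a)–(c): forbidden (parity, ΔS, ΔJ).
(a)–(d): forbidden (parity, ΔS).
(a)–(e): forbidden (ΔS, ΔJ).
(b)–(c): allowed.
(b)–(d): allowed.
(b)–(e): forbidden (parity).
(c)–(d): forbidden (parity).
(c)–(e): allowed.
(d)–(e): allowed.
Allowed pairs: 4 of 10.

4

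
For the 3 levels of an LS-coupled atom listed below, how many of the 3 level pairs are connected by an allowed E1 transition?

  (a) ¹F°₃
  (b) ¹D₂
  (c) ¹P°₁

2

(a)–(b): allowed.
(a)–(c): forbidden (parity, ΔL, ΔJ).
(b)–(c): allowed.
Allowed pairs: 2 of 3.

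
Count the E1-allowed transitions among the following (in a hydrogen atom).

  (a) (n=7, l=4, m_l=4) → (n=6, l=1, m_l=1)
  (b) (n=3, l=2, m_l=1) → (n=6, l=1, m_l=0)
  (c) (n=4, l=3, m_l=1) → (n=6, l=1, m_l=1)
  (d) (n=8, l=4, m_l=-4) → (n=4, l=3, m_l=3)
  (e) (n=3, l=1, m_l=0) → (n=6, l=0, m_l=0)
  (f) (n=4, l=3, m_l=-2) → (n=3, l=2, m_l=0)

2

(a) forbidden — Δl = -3 (E1 requires Δl = ±1); Δm_l = -3 (E1 requires Δm_l = 0, ±1)
(b) allowed
(c) forbidden — Δl = -2 (E1 requires Δl = ±1)
(d) forbidden — Δm_l = +7 (E1 requires Δm_l = 0, ±1)
(e) allowed
(f) forbidden — Δm_l = +2 (E1 requires Δm_l = 0, ±1)
Total allowed: 2 of 6.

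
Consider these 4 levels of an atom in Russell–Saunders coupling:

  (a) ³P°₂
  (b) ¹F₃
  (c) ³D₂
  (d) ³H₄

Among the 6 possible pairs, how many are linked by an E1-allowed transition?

(a)–(b): forbidden (ΔS, ΔL).
(a)–(c): allowed.
(a)–(d): forbidden (ΔL, ΔJ).
(b)–(c): forbidden (parity, ΔS).
(b)–(d): forbidden (parity, ΔS, ΔL).
(c)–(d): forbidden (parity, ΔL, ΔJ).
Allowed pairs: 1 of 6.

1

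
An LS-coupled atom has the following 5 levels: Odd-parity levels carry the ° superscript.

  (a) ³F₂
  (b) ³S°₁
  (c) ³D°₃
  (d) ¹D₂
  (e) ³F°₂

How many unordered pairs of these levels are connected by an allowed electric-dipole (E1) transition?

2

(a)–(b): forbidden (ΔL).
(a)–(c): allowed.
(a)–(d): forbidden (parity, ΔS).
(a)–(e): allowed.
(b)–(c): forbidden (parity, ΔL, ΔJ).
(b)–(d): forbidden (ΔS, ΔL).
(b)–(e): forbidden (parity, ΔL).
(c)–(d): forbidden (ΔS).
(c)–(e): forbidden (parity).
(d)–(e): forbidden (ΔS).
Allowed pairs: 2 of 10.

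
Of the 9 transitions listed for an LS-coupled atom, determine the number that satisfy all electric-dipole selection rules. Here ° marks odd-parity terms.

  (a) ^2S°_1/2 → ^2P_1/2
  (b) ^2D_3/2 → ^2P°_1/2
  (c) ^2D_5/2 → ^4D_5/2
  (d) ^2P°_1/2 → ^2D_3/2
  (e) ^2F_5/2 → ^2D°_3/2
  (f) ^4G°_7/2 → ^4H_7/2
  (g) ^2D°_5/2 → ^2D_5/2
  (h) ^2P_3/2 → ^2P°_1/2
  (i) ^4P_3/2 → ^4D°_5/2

8

(a) allowed
(b) allowed
(c) forbidden (parity, ΔS fail)
(d) allowed
(e) allowed
(f) allowed
(g) allowed
(h) allowed
(i) allowed
Total allowed: 8 of 9.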